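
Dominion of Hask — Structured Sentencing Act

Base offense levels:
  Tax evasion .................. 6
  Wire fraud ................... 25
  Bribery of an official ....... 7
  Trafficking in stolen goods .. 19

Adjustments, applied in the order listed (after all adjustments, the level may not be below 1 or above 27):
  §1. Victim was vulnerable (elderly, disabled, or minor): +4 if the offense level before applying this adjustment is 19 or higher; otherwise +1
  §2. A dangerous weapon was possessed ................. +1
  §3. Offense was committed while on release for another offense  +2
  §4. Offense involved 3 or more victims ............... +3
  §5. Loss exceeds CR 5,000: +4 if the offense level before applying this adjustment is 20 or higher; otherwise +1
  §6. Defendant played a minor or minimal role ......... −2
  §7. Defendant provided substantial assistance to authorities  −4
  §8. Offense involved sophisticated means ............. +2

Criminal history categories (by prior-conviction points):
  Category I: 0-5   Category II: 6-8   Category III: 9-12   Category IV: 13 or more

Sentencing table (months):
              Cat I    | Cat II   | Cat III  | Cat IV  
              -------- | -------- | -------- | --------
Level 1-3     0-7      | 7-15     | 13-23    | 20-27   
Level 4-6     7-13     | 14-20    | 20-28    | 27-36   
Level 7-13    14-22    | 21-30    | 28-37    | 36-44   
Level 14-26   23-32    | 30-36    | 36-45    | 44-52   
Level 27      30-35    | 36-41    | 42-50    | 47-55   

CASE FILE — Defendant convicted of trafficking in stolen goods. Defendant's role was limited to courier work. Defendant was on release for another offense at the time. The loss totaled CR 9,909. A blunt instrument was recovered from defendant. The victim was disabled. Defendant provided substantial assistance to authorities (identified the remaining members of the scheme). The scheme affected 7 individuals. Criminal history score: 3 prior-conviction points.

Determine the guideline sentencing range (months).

30-35 months

Base offense level for trafficking in stolen goods: 19.
§1 applies (level before this adjustment is 19 ≥ 19, so +4): 19 + 4 = 23.
§2 applies: 23 + 1 = 24.
§3 applies: 24 + 2 = 26.
§4 applies: 26 + 3 = 29.
§5 applies (level before this adjustment is 29 ≥ 20, so +4): 29 + 4 = 33.
§6 applies: 33 − 2 = 31.
§7 applies: 31 − 4 = 27.
§8 does not apply.
Final offense level: 27.
Criminal history: 3 prior points → Category I (0-5).
Level 27 falls in the 27 band.
Grid: Level 27 × Category I = 30-35 months.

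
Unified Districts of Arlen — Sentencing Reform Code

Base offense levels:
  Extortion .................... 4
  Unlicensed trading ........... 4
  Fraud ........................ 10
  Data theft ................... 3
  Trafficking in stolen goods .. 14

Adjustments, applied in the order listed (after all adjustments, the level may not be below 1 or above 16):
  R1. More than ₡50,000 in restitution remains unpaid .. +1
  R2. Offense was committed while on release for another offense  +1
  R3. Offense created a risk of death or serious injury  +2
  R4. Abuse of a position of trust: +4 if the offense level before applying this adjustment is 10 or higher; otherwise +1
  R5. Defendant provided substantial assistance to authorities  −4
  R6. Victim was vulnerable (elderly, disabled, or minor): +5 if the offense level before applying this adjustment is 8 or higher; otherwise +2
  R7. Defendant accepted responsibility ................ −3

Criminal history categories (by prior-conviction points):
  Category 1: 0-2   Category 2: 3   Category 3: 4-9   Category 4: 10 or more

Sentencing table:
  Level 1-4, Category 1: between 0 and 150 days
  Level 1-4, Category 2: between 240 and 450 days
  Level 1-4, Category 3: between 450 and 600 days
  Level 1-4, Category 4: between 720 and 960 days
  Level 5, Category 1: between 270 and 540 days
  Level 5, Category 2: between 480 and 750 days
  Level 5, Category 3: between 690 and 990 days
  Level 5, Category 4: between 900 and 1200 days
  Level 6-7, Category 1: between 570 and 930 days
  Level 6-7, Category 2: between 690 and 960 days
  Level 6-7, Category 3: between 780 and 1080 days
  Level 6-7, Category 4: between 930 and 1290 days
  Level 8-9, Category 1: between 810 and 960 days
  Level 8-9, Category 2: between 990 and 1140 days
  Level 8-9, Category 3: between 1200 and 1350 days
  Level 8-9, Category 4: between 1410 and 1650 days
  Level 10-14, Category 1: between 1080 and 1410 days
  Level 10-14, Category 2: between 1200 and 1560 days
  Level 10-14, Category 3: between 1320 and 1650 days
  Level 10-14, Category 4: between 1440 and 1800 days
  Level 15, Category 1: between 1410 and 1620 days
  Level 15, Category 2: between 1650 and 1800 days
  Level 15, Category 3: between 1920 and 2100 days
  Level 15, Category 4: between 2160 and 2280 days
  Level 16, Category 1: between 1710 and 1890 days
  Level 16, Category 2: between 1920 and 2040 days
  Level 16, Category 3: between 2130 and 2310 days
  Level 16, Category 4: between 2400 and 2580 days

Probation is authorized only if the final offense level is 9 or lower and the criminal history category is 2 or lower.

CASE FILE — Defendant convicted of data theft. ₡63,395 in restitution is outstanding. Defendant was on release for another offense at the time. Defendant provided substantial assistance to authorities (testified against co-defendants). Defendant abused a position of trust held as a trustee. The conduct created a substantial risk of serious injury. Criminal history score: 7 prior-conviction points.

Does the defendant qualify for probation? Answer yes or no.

Base offense level for data theft: 3.
R1 applies: 3 + 1 = 4.
R2 applies: 4 + 1 = 5.
R3 applies: 5 + 2 = 7.
R4 applies (level before this adjustment is 7 < 10, so +1): 7 + 1 = 8.
R5 applies: 8 − 4 = 4.
R6 does not apply.
R7 does not apply.
Final offense level: 4.
Criminal history: 7 prior points → Category 3 (4-9).
Level 4 falls in the 1-4 band.
Grid: Level 1-4 × Category 3 = 450-600 days.
Probation check: level 4 ≤ 9 and category 3 > 2 → not eligible.

No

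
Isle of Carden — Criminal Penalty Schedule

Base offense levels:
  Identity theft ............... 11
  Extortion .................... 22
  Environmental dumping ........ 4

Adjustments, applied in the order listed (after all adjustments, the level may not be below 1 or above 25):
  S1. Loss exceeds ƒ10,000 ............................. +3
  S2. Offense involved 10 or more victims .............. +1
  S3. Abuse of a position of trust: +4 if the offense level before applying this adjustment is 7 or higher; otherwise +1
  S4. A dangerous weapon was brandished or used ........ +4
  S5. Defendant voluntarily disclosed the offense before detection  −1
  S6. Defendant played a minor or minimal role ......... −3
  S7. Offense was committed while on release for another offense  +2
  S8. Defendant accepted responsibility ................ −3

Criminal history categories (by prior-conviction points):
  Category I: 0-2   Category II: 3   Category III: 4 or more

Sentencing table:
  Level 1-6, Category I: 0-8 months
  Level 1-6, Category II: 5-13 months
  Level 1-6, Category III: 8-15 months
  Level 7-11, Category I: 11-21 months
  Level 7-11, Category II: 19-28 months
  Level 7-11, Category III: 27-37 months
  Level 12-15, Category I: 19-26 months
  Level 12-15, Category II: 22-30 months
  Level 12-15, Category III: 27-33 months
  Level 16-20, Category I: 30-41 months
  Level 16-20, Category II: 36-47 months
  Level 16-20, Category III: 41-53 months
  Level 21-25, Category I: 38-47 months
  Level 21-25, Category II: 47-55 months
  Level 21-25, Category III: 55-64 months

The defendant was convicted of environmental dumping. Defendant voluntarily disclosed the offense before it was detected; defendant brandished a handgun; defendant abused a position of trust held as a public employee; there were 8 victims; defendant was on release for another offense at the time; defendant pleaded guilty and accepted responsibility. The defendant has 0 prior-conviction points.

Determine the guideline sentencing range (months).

11-21 months

Base offense level for environmental dumping: 4.
S1 does not apply.
S2 does not apply.
S3 applies (level before this adjustment is 4 < 7, so +1): 4 + 1 = 5.
S4 applies: 5 + 4 = 9.
S5 applies: 9 − 1 = 8.
S7 applies: 8 + 2 = 10.
S8 applies: 10 − 3 = 7.
Final offense level: 7.
Criminal history: 0 prior points → Category I (0-2).
Level 7 falls in the 7-11 band.
Grid: Level 7-11 × Category I = 11-21 months.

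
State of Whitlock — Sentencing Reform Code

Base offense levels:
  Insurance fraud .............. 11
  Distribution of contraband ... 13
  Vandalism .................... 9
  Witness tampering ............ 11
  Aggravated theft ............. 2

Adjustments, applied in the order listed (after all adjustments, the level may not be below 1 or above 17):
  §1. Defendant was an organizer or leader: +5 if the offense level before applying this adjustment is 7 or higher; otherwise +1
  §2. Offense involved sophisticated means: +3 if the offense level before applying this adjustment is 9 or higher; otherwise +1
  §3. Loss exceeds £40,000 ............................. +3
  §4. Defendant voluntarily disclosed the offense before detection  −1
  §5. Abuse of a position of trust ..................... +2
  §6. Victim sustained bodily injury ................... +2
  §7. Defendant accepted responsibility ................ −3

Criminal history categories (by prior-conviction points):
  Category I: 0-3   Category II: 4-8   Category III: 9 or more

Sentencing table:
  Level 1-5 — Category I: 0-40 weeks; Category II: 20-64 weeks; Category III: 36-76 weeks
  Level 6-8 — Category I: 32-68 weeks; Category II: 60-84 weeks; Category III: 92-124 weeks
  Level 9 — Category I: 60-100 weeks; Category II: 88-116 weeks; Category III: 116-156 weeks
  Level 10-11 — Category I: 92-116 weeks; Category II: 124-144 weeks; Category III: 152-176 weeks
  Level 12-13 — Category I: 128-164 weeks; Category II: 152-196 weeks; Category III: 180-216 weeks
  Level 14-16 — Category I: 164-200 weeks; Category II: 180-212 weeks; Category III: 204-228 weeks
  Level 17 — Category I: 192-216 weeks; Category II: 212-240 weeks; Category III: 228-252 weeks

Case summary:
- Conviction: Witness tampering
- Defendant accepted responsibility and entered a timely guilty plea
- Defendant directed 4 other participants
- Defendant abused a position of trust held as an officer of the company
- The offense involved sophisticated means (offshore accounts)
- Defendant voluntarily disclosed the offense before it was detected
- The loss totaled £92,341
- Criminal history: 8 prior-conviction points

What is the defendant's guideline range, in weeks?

Base offense level for witness tampering: 11.
§1 applies (level before this adjustment is 11 ≥ 7, so +5): 11 + 5 = 16.
§2 applies (level before this adjustment is 16 ≥ 9, so +3): 16 + 3 = 19.
§3 applies: 19 + 3 = 22.
§4 applies: 22 − 1 = 21.
§5 applies: 21 + 2 = 23.
§6 does not apply.
§7 applies: 23 − 3 = 20.
Level 20 exceeds the maximum of 17; capped at 17.
Final offense level: 17.
Criminal history: 8 prior points → Category II (4-8).
Level 17 falls in the 17 band.
Grid: Level 17 × Category II = 212-240 weeks.

212-240 weeks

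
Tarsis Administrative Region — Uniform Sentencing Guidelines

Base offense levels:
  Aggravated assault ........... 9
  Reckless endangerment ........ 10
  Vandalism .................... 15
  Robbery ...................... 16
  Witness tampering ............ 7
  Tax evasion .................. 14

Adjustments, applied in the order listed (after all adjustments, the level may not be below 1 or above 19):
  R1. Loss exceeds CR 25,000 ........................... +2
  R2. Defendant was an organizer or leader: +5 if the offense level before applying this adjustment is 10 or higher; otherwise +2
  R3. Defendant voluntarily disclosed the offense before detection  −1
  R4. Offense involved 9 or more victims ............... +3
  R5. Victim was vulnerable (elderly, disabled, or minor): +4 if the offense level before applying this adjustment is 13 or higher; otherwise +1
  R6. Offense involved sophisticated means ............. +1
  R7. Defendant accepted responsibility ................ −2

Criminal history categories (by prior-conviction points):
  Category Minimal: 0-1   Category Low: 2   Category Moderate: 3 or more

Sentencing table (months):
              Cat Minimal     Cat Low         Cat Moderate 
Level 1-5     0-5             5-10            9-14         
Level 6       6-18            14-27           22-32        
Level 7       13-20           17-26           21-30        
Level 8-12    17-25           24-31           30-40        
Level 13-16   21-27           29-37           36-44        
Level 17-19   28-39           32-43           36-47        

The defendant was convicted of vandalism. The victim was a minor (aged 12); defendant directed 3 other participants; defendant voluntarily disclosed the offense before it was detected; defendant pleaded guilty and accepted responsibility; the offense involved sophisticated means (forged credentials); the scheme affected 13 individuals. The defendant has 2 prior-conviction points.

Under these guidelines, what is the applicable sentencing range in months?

32-43 months

Base offense level for vandalism: 15.
R2 applies (level before this adjustment is 15 ≥ 10, so +5): 15 + 5 = 20.
R3 applies: 20 − 1 = 19.
R4 applies: 19 + 3 = 22.
R5 applies (level before this adjustment is 22 ≥ 13, so +4): 22 + 4 = 26.
R6 applies: 26 + 1 = 27.
R7 applies: 27 − 2 = 25.
Level 25 exceeds the maximum of 19; capped at 19.
Final offense level: 19.
Criminal history: 2 prior points → Category Low (2).
Level 19 falls in the 17-19 band.
Grid: Level 17-19 × Category Low = 32-43 months.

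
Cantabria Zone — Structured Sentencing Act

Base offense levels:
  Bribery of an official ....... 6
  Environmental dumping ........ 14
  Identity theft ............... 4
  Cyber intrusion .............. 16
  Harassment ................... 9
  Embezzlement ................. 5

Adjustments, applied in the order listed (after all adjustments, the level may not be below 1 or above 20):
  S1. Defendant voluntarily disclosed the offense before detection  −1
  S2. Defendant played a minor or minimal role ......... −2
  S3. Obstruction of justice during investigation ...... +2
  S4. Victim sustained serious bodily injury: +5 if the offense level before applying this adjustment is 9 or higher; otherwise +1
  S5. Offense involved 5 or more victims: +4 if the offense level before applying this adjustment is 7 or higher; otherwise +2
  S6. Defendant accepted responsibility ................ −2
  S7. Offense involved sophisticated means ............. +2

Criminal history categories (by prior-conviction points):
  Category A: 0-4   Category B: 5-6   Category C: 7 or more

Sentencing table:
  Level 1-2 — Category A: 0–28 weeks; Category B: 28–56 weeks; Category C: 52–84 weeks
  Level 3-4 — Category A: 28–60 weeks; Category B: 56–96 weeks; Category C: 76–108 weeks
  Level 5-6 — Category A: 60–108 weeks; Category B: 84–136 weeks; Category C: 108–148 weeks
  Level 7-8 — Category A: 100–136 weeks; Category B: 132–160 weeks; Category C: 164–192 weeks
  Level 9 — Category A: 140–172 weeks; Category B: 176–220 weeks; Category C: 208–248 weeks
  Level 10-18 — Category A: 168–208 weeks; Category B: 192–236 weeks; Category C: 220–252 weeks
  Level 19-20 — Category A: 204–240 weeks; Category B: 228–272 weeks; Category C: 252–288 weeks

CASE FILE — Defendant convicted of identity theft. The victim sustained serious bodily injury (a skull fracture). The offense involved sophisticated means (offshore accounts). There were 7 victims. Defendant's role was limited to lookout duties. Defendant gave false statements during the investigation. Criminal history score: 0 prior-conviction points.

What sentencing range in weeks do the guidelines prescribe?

140-172 weeks

Base offense level for identity theft: 4.
S1 does not apply.
S2 applies: 4 − 2 = 2.
S3 applies: 2 + 2 = 4.
S4 applies (level before this adjustment is 4 < 9, so +1): 4 + 1 = 5.
S5 applies (level before this adjustment is 5 < 7, so +2): 5 + 2 = 7.
S7 applies: 7 + 2 = 9.
Final offense level: 9.
Criminal history: 0 prior points → Category A (0-4).
Level 9 falls in the 9 band.
Grid: Level 9 × Category A = 140-172 weeks.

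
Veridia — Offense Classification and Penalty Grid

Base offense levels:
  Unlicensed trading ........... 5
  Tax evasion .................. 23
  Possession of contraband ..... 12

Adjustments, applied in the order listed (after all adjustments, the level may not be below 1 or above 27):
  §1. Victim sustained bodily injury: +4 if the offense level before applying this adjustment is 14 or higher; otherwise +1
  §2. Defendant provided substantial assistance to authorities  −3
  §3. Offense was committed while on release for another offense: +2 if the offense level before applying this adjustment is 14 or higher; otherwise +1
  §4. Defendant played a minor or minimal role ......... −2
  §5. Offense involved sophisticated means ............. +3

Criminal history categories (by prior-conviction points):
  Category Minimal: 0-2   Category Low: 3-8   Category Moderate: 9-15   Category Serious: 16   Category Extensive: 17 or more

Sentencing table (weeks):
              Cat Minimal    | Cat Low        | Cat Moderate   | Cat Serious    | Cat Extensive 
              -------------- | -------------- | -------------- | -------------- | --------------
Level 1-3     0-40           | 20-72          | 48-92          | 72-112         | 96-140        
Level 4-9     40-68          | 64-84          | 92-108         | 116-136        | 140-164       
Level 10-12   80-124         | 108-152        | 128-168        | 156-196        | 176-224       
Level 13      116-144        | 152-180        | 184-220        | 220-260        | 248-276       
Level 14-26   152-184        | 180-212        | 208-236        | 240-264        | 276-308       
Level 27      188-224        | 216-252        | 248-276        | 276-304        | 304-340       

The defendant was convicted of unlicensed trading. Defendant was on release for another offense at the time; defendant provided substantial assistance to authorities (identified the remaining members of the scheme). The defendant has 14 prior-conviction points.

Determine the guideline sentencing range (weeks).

Base offense level for unlicensed trading: 5.
§2 applies: 5 − 3 = 2.
§3 applies (level before this adjustment is 2 < 14, so +1): 2 + 1 = 3.
§4 does not apply.
Final offense level: 3.
Criminal history: 14 prior points → Category Moderate (9-15).
Level 3 falls in the 1-3 band.
Grid: Level 1-3 × Category Moderate = 48-92 weeks.

48-92 weeks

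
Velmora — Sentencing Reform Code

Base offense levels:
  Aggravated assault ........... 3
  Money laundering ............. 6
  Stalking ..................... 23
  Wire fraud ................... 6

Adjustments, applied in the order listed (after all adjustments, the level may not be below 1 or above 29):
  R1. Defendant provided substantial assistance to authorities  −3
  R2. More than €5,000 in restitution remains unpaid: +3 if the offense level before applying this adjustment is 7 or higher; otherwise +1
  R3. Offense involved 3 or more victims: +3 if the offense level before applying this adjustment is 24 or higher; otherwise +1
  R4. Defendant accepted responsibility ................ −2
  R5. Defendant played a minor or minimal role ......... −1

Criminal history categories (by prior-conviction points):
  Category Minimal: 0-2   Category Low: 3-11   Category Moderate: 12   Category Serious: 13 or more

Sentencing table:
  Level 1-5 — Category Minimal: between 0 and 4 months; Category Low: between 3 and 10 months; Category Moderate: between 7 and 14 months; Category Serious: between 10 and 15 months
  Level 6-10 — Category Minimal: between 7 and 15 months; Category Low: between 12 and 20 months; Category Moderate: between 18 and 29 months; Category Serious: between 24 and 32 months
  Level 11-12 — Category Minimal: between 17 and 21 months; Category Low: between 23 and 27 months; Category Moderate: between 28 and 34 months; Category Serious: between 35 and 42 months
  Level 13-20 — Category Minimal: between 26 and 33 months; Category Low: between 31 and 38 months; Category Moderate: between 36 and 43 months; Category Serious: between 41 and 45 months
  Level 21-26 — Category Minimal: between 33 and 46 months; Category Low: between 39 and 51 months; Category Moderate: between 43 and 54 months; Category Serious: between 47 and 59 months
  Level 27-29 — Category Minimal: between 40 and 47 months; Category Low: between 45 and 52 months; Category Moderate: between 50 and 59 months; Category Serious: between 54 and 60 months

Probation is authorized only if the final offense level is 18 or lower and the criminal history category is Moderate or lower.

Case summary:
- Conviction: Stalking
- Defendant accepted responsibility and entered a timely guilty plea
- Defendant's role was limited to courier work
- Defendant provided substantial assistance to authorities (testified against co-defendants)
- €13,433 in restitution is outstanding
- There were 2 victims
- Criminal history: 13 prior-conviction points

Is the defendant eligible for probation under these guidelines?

Base offense level for stalking: 23.
R1 applies: 23 − 3 = 20.
R2 applies (level before this adjustment is 20 ≥ 7, so +3): 20 + 3 = 23.
R4 applies: 23 − 2 = 21.
R5 applies: 21 − 1 = 20.
Final offense level: 20.
Criminal history: 13 prior points → Category Serious (13+).
Level 20 falls in the 13-20 band.
Grid: Level 13-20 × Category Serious = 41-45 months.
Probation check: level 20 > 18 and category Serious > Moderate → not eligible.

No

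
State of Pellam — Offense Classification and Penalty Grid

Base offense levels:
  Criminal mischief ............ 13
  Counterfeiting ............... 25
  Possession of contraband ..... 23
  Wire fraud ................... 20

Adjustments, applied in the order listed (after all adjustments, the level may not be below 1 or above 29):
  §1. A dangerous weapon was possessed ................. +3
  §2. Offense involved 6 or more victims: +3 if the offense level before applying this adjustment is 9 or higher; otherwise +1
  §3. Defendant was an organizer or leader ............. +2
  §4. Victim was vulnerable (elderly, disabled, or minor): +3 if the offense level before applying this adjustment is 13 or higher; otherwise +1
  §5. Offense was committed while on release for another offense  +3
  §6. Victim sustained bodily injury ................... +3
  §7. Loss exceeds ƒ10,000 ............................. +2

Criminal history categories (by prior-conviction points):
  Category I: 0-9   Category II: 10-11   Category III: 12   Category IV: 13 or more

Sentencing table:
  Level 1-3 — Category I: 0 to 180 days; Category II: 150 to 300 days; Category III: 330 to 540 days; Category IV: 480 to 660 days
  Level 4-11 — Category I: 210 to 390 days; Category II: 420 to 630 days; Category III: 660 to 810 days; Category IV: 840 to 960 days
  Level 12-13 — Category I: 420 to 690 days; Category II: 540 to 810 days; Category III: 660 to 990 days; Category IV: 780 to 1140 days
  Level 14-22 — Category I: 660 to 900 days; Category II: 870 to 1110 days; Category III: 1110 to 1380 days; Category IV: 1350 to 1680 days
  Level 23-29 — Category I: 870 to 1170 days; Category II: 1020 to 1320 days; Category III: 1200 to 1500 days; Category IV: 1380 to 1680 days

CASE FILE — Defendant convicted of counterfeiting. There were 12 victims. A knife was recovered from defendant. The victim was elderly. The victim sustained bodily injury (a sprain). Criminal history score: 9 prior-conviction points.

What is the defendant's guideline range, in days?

870-1170 days

Base offense level for counterfeiting: 25.
§1 applies: 25 + 3 = 28.
§2 applies (level before this adjustment is 28 ≥ 9, so +3): 28 + 3 = 31.
§4 applies (level before this adjustment is 31 ≥ 13, so +3): 31 + 3 = 34.
§5 does not apply.
§6 applies: 34 + 3 = 37.
Level 37 exceeds the maximum of 29; capped at 29.
Final offense level: 29.
Criminal history: 9 prior points → Category I (0-9).
Level 29 falls in the 23-29 band.
Grid: Level 23-29 × Category I = 870-1170 days.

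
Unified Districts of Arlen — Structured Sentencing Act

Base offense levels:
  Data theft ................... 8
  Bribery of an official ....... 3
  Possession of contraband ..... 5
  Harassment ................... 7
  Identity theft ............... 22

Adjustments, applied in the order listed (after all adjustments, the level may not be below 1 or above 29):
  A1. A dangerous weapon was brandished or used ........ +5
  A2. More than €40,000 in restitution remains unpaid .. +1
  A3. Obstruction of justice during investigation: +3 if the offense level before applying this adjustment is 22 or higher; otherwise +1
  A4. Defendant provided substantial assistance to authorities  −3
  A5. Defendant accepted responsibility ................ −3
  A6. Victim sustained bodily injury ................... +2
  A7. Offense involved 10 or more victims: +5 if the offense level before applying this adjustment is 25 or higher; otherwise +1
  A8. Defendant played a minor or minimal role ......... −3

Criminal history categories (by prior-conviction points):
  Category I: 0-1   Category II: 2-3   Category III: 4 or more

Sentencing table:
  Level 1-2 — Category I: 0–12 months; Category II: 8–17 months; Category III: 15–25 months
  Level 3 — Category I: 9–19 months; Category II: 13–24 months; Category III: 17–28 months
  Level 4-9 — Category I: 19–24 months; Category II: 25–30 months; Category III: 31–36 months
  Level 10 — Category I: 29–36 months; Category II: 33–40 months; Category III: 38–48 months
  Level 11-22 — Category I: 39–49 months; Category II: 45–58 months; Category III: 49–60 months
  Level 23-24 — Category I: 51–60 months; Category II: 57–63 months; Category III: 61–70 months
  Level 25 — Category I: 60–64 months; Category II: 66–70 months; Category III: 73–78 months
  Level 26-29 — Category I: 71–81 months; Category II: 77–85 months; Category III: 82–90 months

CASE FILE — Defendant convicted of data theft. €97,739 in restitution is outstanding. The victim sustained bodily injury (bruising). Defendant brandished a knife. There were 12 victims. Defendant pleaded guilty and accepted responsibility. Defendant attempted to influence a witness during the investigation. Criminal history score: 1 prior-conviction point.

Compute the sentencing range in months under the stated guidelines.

39-49 months

Base offense level for data theft: 8.
A1 applies: 8 + 5 = 13.
A2 applies: 13 + 1 = 14.
A3 applies (level before this adjustment is 14 < 22, so +1): 14 + 1 = 15.
A4 does not apply.
A5 applies: 15 − 3 = 12.
A6 applies: 12 + 2 = 14.
A7 applies (level before this adjustment is 14 < 25, so +1): 14 + 1 = 15.
Final offense level: 15.
Criminal history: 1 prior point → Category I (0-1).
Level 15 falls in the 11-22 band.
Grid: Level 11-22 × Category I = 39-49 months.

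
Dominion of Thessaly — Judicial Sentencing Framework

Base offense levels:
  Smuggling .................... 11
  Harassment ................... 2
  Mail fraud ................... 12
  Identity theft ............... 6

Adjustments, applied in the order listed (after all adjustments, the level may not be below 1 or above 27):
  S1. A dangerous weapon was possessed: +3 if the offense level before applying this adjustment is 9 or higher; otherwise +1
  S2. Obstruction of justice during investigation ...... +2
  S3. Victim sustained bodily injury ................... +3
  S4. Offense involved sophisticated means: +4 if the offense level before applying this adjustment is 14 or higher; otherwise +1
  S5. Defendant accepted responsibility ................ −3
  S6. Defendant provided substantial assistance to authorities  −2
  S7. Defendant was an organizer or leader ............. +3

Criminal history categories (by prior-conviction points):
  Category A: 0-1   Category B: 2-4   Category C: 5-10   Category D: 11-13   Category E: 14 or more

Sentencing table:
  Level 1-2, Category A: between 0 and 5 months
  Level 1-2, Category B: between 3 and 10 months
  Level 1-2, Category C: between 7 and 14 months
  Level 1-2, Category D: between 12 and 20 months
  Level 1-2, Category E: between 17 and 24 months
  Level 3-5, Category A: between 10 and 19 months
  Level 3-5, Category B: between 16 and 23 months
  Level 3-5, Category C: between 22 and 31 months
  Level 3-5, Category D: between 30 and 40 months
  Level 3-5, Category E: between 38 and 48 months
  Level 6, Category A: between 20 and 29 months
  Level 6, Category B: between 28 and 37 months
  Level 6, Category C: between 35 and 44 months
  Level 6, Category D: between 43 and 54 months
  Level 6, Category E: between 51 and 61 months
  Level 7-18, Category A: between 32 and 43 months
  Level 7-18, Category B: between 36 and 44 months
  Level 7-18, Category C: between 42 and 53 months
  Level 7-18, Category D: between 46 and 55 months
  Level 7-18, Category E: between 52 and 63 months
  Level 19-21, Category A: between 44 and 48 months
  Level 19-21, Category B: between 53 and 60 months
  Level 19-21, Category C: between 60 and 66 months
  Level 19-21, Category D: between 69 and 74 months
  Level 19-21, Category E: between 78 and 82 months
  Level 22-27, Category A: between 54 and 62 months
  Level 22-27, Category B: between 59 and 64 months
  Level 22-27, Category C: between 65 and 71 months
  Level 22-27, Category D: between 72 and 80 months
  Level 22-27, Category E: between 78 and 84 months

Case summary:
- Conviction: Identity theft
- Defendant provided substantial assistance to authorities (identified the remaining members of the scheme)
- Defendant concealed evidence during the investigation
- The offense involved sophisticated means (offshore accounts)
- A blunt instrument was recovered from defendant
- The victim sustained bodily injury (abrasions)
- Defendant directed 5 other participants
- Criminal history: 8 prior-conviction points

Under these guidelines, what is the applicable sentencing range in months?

Base offense level for identity theft: 6.
S1 applies (level before this adjustment is 6 < 9, so +1): 6 + 1 = 7.
S2 applies: 7 + 2 = 9.
S3 applies: 9 + 3 = 12.
S4 applies (level before this adjustment is 12 < 14, so +1): 12 + 1 = 13.
S5 does not apply.
S6 applies: 13 − 2 = 11.
S7 applies: 11 + 3 = 14.
Final offense level: 14.
Criminal history: 8 prior points → Category C (5-10).
Level 14 falls in the 7-18 band.
Grid: Level 7-18 × Category C = 42-53 months.

42-53 months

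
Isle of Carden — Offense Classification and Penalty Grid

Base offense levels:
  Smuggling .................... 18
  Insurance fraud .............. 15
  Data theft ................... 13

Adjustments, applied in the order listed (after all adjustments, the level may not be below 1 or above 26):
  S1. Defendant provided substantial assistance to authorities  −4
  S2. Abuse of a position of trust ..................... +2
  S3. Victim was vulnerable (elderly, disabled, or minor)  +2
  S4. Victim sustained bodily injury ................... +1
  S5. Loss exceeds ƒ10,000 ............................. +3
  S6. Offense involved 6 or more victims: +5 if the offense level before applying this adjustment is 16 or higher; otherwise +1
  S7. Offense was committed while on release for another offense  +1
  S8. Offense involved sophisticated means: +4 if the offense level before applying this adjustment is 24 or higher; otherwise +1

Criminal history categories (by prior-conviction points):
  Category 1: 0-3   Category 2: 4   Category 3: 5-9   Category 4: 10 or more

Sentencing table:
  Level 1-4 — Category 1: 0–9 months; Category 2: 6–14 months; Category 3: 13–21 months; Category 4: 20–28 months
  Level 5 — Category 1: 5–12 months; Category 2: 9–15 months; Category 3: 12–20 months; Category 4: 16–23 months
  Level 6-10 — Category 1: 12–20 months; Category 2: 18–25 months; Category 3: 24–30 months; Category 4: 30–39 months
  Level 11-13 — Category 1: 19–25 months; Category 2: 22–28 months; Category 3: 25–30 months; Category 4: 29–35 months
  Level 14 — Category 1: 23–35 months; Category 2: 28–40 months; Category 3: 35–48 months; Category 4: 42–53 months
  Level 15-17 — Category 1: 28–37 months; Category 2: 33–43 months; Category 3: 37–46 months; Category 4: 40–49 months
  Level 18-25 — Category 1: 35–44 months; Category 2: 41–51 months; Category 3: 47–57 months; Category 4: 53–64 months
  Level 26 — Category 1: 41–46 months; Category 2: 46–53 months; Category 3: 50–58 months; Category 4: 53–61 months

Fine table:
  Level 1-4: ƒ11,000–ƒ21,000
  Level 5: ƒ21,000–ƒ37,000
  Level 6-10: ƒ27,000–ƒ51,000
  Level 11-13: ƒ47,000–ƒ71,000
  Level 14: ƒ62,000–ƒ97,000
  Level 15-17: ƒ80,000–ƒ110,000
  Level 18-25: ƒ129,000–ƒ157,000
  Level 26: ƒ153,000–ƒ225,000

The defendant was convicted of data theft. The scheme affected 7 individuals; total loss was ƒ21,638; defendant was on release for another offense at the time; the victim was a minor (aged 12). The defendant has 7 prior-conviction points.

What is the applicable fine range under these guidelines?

Base offense level for data theft: 13.
S1 does not apply.
S3 applies: 13 + 2 = 15.
S5 applies: 15 + 3 = 18.
S6 applies (level before this adjustment is 18 ≥ 16, so +5): 18 + 5 = 23.
S7 applies: 23 + 1 = 24.
S8 does not apply.
Final offense level: 24.
Level 24 falls in the 18-25 band.
Fine table: Level 18-25 → ƒ129,000–ƒ157,000.

ƒ129,000–ƒ157,000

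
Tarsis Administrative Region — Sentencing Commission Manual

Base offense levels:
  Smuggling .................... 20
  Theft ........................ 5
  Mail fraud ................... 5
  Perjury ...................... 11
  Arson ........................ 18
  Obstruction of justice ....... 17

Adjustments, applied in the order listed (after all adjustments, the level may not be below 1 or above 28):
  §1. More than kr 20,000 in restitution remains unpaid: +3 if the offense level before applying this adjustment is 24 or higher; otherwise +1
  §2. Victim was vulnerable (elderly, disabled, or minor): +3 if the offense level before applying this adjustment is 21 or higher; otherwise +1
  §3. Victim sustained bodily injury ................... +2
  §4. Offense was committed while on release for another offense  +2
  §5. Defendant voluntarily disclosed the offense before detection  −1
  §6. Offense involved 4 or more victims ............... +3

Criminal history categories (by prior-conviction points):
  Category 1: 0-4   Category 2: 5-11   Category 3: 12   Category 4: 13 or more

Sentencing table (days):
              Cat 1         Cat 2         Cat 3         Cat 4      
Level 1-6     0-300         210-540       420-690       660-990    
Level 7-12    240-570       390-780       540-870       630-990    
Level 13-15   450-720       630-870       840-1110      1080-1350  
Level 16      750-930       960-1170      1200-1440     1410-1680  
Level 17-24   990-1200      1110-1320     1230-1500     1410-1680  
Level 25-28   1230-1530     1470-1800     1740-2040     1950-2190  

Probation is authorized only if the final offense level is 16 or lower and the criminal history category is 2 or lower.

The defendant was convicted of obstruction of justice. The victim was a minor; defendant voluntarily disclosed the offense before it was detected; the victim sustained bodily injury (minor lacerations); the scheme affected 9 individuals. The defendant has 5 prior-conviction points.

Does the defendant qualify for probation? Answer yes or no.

No

Base offense level for obstruction of justice: 17.
§1 does not apply.
§2 applies (level before this adjustment is 17 < 21, so +1): 17 + 1 = 18.
§3 applies: 18 + 2 = 20.
§5 applies: 20 − 1 = 19.
§6 applies: 19 + 3 = 22.
Final offense level: 22.
Criminal history: 5 prior points → Category 2 (5-11).
Level 22 falls in the 17-24 band.
Grid: Level 17-24 × Category 2 = 1110-1320 days.
Probation check: level 22 > 16 and category 2 ≤ 2 → not eligible.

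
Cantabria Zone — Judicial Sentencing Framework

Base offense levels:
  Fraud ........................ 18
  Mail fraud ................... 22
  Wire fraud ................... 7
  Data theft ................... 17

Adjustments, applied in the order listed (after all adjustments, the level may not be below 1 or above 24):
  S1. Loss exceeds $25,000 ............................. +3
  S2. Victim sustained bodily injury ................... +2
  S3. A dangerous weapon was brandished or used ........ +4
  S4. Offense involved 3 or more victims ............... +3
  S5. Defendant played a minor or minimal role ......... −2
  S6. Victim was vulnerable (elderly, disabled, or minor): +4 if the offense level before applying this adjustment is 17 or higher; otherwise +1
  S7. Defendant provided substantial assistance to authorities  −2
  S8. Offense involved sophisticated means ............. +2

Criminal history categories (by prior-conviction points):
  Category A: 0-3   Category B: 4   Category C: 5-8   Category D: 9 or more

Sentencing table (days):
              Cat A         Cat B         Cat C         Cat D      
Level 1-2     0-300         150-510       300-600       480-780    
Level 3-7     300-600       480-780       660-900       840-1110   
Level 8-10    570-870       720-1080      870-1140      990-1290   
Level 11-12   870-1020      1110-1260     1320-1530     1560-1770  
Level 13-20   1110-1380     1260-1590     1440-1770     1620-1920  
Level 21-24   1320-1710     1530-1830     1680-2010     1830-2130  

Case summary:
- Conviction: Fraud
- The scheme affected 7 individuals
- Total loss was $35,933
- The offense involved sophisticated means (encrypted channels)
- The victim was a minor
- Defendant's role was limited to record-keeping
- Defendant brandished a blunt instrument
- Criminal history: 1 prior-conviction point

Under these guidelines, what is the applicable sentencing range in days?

Base offense level for fraud: 18.
S1 applies: 18 + 3 = 21.
S3 applies: 21 + 4 = 25.
S4 applies: 25 + 3 = 28.
S5 applies: 28 − 2 = 26.
S6 applies (level before this adjustment is 26 ≥ 17, so +4): 26 + 4 = 30.
S8 applies: 30 + 2 = 32.
Level 32 exceeds the maximum of 24; capped at 24.
Final offense level: 24.
Criminal history: 1 prior point → Category A (0-3).
Level 24 falls in the 21-24 band.
Grid: Level 21-24 × Category A = 1320-1710 days.

1320-1710 days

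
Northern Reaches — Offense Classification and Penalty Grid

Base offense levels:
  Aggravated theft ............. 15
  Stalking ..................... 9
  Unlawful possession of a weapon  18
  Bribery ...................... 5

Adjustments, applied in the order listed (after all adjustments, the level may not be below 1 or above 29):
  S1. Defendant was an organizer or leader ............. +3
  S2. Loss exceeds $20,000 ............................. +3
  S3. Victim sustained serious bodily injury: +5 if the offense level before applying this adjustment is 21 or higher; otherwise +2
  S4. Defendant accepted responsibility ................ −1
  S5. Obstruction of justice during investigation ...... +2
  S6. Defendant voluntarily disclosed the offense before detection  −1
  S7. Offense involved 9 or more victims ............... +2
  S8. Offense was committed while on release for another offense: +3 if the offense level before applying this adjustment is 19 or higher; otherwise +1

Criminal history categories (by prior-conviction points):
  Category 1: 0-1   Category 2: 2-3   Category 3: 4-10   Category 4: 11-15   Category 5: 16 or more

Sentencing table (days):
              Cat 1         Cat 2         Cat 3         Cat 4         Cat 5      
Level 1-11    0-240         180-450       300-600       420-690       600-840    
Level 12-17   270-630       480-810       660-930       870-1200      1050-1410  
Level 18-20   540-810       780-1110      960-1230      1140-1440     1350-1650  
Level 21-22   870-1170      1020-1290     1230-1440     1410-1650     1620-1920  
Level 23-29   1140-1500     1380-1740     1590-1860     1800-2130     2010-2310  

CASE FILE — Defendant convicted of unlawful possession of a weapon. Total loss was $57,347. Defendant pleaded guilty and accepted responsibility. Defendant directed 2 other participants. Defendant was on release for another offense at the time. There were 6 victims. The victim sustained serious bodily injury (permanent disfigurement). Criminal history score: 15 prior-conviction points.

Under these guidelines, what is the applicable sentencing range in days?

Base offense level for unlawful possession of a weapon: 18.
S1 applies: 18 + 3 = 21.
S2 applies: 21 + 3 = 24.
S3 applies (level before this adjustment is 24 ≥ 21, so +5): 24 + 5 = 29.
S4 applies: 29 − 1 = 28.
S5 does not apply.
S8 applies (level before this adjustment is 28 ≥ 19, so +3): 28 + 3 = 31.
Level 31 exceeds the maximum of 29; capped at 29.
Final offense level: 29.
Criminal history: 15 prior points → Category 4 (11-15).
Level 29 falls in the 23-29 band.
Grid: Level 23-29 × Category 4 = 1800-2130 days.

1800-2130 days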